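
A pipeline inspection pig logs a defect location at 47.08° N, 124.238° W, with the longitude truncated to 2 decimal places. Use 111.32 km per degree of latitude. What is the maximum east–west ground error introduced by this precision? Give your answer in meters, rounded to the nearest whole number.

758 meters

Truncating at 2 decimal places can drop up to a full unit in the last place, so the longitude may be off by as much as 0.01°.
Parallels shrink by cos φ, so at 47.08° a degree of longitude is 111320 × 0.6810 ≈ 75806.3 m.
East–west error: 0.01° × 75806.3 m/° ≈ 758.063 m.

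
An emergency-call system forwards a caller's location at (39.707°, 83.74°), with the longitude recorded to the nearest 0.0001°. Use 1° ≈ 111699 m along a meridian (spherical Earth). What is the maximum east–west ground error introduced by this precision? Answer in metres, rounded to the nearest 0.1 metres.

Rounding to 4 decimal places leaves the longitude within ±5e-05° of the true value.
At latitude 39.707° a degree of longitude spans 111699 m × cos 39.707° = 111699 × 0.7693 ≈ 85932.4 m.
So at most 5e-05° × 85932.4 ≈ 4.29662 m east–west.

4.3 metres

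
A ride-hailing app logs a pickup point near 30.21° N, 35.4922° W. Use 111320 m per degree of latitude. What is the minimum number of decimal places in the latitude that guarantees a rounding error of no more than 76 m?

3

One degree of latitude covers 111320 m.
N decimal places → at most half a unit in the last place, 0.5 × 10⁻ᴺ° = 111320/2 × 10⁻ᴺ m.
Setting 55660 × 10⁻ᴺ ≤ 76 gives 10ᴺ ≥ 732.4, i.e. N ≥ 2.86.
N = 2 would give 557 m (too coarse); N = 3 gives 55.7 m ≤ 76 m.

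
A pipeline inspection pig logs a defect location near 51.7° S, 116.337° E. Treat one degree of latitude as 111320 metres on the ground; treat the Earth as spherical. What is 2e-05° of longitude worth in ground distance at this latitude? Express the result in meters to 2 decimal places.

1.38 meters

At 51.7° a degree of longitude is 111320 × cos 51.7° ≈ 68993.8 m, so 2e-05° corresponds to 1.37988 m.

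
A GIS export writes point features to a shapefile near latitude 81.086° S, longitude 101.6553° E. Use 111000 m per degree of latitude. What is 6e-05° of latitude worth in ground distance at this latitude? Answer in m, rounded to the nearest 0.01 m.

6e-05° × 111000 m/° = 6.66 m.

6.66 m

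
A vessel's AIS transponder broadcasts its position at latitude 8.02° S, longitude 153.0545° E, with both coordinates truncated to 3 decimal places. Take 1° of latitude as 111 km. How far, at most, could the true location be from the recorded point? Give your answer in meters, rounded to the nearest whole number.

Truncating at 3 decimal places can drop up to a full unit in the last place, so each coordinate may be off by as much as 0.001°.
North–south component: 0.001° × 111000 = 111 m.
E–W at 8.02°: 0.001° × 111000 × cos 8.02° = 0.001 × 111000 × 0.9902 ≈ 109.914 m.
Worst case both components are at the extreme and orthogonal: √(111² + 109.914²) ≈ 156.212 m.

156 meters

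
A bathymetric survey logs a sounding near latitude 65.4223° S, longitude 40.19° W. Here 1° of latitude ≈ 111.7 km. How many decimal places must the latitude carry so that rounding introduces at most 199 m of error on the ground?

One degree of latitude covers 111700 m.
N decimal places → at most half a unit in the last place, 0.5 × 10⁻ᴺ° = 111700/2 × 10⁻ᴺ m.
Need 0.5 × 111700 × 10⁻ᴺ ≤ 199 → 10⁻ᴺ ≤ 3.563e-03, so N ≥ 2.45.
At 2 places the error can reach 558 m, but 3 places keeps it to 55.9 m.

3 decimal places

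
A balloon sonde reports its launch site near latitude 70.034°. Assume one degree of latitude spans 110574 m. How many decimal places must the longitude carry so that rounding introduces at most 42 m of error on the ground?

At 70.034° one degree of longitude covers 110574 × cos 70.034° ≈ 110574 × 0.3415 ≈ 37756.9 m.
Rounding to N decimal places gives at most 0.5 × 10⁻ᴺ degrees of error, i.e. 0.5 × 10⁻ᴺ × 37756.9 m.
Need 0.5 × 37756.9 × 10⁻ᴺ ≤ 42 → 10⁻ᴺ ≤ 2.225e-03, so N ≥ 2.65.
N = 2 would give 189 m (too coarse); N = 3 gives 18.9 m ≤ 42 m.

3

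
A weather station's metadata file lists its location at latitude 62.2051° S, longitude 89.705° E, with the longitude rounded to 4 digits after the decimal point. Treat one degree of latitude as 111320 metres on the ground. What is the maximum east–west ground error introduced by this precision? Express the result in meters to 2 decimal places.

Rounding to 4 decimal places leaves the longitude within ±5e-05° of the true value.
At latitude 62.2051° a degree of longitude spans 111320 m × cos 62.2051° = 111320 × 0.4663 ≈ 51909.4 m.
So at most 5e-05° × 51909.4 ≈ 2.59547 m east–west.

2.60 meters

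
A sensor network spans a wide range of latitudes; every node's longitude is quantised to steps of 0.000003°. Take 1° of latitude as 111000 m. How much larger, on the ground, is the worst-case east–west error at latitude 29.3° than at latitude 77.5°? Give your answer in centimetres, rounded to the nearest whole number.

With a 0.000003° grid the true value lies within half a step, ±0.000003°/2 = ±1.5e-06°, of the stored one.
Error at 29.3° = 1.5e-06° × 111000 × cos 29.3° ≈ 0.1665 × 0.8721 = 0.1452 m.
At 77.5°: 1.5e-06° × 111000 × cos 77.5° = 1.5e-06 × 111000 × 0.2164 ≈ 0.036037 m.
Difference: 0.1452 − 0.036037 = 0.10916 m.
That is 0.109162 m = 10.916 cm.

11 centimetres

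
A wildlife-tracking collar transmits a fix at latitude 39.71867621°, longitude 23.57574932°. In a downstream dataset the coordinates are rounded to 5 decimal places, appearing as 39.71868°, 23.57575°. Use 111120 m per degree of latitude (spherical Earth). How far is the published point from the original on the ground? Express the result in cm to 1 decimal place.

42.5 cm

Δlat = 39.71867621 − 39.71868 = -0.00000379°; Δlon = 23.57574932 − 23.57575 = -0.00000068°.
North–south shift: -0.00000379 × 111120 = -0.421145 m.
E–W at 39.7187°: -0.00000068° × 111120 × cos 39.7187° = -0.00000068 × 111120 × 0.7692 ≈ -0.0581213 m.
Hypotenuse of the two orthogonal shifts: √(0.421145² + 0.0581213²) = 0.425136 m.
That is 0.425136 m = 42.514 cm.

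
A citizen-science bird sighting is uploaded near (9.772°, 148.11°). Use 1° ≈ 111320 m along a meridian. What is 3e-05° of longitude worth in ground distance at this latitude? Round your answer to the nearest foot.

At 9.772° a degree of longitude is 111320 × cos 9.772° ≈ 109705 m, so 3e-05° corresponds to 3.29115 m.
Converting: 3.29115 m × 3.2808 ft/m ≈ 10.798 ft.

11 feet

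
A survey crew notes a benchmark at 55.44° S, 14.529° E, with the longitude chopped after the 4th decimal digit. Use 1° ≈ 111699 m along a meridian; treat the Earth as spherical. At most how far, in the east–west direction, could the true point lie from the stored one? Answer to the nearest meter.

6 meters

Truncating at 4 decimal places can drop up to a full unit in the last place, so the longitude may be off by as much as 0.0001°.
One degree of longitude at 55.44° is 111699 × cos 55.44° ≈ 111699 × 0.5673 = 63363.4 m.
So at most 0.0001° × 63363.4 ≈ 6.33634 m east–west.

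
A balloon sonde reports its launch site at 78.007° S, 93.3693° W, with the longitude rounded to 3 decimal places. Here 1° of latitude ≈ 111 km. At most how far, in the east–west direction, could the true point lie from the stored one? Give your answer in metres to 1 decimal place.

Rounding to 3 decimal places leaves the longitude within ±0.0005° of the true value.
One degree of longitude at 78.007° is 111000 × cos 78.007° ≈ 111000 × 0.2078 = 23064.9 m.
East–west error: 0.0005° × 23064.9 m/° ≈ 11.5325 m.

11.5 metres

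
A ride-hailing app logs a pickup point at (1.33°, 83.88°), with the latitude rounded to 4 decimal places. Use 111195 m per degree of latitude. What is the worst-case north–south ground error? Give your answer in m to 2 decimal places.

5.56 m

Rounding to 4 decimal places leaves the latitude within ±5e-05° of the true value.
So the N–S error is at most 5e-05 × 111195 = 5.55975 m.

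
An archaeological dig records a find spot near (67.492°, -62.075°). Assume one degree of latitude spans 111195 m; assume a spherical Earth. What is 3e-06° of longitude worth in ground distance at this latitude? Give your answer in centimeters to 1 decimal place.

12.8 centimeters

3e-06° of longitude at 67.492° is 3e-06 × 111195 × cos 67.492° ≈ 3e-06 × 42566.8 = 0.1277 m.
That is 0.1277 m = 12.77 cm.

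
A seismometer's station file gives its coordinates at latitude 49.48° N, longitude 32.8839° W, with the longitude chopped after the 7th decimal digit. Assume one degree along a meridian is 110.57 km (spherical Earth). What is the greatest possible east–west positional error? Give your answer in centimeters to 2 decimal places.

0.72 centimeters

Truncating at 7 decimal places can drop up to a full unit in the last place, so the longitude may be off by as much as 1e-07°.
One degree of longitude at 49.48° is 110570 × cos 49.48° ≈ 110570 × 0.6497 = 71838.8 m.
So at most 1e-07° × 71838.8 ≈ 0.00718388 m east–west.
That is 0.00718388 m = 0.71839 cm.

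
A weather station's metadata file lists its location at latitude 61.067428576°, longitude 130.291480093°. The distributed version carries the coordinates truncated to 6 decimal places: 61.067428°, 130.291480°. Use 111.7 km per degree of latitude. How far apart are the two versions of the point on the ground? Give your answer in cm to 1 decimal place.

6.5 cm

The latitude changed by +0.000000576° and the longitude by +0.000000093°.
North–south shift: 0.000000576 × 111700 = 0.0643392 m.
E–W at 61.0674°: 0.000000093° × 111700 × cos 61.0674° = 0.000000093 × 111700 × 0.4838 ≈ 0.00502555 m.
Distance: √(0.0643392² + 0.00502555²) ≈ 0.0645352 m.
That is 0.0645352 m = 6.4535 cm.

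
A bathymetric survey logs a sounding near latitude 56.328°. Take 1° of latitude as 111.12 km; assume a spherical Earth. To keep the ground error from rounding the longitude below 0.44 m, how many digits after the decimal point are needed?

At 56.328° one degree of longitude covers 111120 × cos 56.328° ≈ 111120 × 0.5544 ≈ 61609.1 m.
Rounding to N decimal places gives at most 0.5 × 10⁻ᴺ degrees of error, i.e. 0.5 × 10⁻ᴺ × 61609.1 m.
Need 0.5 × 61609.1 × 10⁻ᴺ ≤ 0.44 → 10⁻ᴺ ≤ 1.428e-05, so N ≥ 4.85.
N = 4 would give 3.08 m (too coarse); N = 5 gives 0.308 m ≤ 0.44 m.

5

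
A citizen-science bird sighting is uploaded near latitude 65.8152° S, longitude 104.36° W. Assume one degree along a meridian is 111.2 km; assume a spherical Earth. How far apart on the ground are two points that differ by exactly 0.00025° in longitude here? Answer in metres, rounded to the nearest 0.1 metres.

0.00025° of longitude at 65.8152° is 0.00025 × 111200 × cos 65.8152° ≈ 0.00025 × 45556.5 = 11.3891 m.

11.4 metres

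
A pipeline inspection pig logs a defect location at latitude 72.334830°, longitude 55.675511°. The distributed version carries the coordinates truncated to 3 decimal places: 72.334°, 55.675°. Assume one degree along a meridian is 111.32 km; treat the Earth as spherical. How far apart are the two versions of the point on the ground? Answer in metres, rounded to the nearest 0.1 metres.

94.0 metres

The latitude changed by +0.000830° and the longitude by +0.000511°.
North–south shift: 0.000830 × 111320 = 92.3956 m.
E–W at 72.334°: 0.000511° × 111320 × cos 72.334° = 0.000511 × 111320 × 0.3035 ≈ 17.2626 m.
Combined displacement = (92.3956² + 17.2626²)^½ ≈ 93.9944 m.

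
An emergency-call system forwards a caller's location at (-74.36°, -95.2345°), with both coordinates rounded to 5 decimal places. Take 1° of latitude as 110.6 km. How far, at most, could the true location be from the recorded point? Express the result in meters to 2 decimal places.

0.57 meters

Rounding to 5 decimal places leaves each coordinate within ±5e-06° of the true value.
North–south component: 5e-06° × 110600 = 0.553 m.
E–W at 74.36°: 5e-06° × 110600 × cos 74.36° = 5e-06 × 110600 × 0.2696 ≈ 0.149084 m.
Combining orthogonally: (0.553² + 0.149084²)^½ ≈ 0.572744 m.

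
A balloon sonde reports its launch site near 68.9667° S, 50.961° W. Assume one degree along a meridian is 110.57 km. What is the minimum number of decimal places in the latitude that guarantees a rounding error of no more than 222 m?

One degree of latitude covers 110570 m.
N decimal places → at most half a unit in the last place, 0.5 × 10⁻ᴺ° = 110570/2 × 10⁻ᴺ m.
Need 0.5 × 110570 × 10⁻ᴺ ≤ 222 → 10⁻ᴺ ≤ 4.016e-03, so N ≥ 2.40.
At 2 places the error can reach 553 m, but 3 places keeps it to 55.3 m.

3 decimal places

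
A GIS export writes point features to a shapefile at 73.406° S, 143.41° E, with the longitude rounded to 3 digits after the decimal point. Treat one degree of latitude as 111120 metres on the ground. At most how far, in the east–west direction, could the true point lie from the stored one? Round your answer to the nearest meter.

16 meters

Rounding to 3 decimal places leaves the longitude within ±0.0005° of the true value.
At latitude 73.406° a degree of longitude spans 111120 m × cos 73.406° = 111120 × 0.2856 ≈ 31734.5 m.
Maximum E–W displacement: 0.0005 × 31734.5 = 15.8673 m.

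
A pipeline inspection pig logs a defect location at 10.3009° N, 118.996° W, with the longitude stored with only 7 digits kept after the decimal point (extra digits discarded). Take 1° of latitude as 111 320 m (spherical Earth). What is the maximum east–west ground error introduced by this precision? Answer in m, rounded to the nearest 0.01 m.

0.01 m

Truncating at 7 decimal places can drop up to a full unit in the last place, so the longitude may be off by as much as 1e-07°.
One degree of longitude at 10.3009° is 111320 × cos 10.3009° ≈ 111320 × 0.9839 = 109526 m.
East–west error: 1e-07° × 109526 m/° ≈ 0.0109526 m.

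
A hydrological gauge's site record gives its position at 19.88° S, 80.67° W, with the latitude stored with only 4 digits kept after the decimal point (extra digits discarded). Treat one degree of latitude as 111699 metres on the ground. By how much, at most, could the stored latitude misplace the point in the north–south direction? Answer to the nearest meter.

Truncating at 4 decimal places can drop up to a full unit in the last place, so the latitude may be off by as much as 0.0001°.
So the N–S error is at most 0.0001 × 111699 = 11.1699 m.

11 meters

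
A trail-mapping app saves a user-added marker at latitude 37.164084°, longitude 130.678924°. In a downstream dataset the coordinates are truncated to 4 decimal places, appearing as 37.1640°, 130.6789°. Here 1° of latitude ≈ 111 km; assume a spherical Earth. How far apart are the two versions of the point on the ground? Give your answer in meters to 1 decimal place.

Δlat = 37.164084 − 37.1640 = +0.000084°; Δlon = 130.678924 − 130.6789 = +0.000024°.
N–S: 0.000084° × 111000 m/° = 9.324 m.
E–W at 37.164°: 0.000024° × 111000 × cos 37.164° = 0.000024 × 111000 × 0.7969 ≈ 2.12297 m.
Hypotenuse of the two orthogonal shifts: √(9.324² + 2.12297²) = 9.56263 m.

9.6 meters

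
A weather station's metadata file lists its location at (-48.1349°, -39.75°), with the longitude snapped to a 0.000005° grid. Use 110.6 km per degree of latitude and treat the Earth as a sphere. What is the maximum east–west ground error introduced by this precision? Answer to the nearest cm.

With a 0.000005° grid the true value lies within half a step, ±0.000005°/2 = ±2.5e-06°, of the stored one.
At latitude 48.1349° a degree of longitude spans 110600 m × cos 48.1349° = 110600 × 0.6674 ≈ 73812.1 m.
Maximum E–W displacement: 2.5e-06 × 73812.1 = 0.18453 m.
That is 0.18453 m = 18.453 cm.

18 cm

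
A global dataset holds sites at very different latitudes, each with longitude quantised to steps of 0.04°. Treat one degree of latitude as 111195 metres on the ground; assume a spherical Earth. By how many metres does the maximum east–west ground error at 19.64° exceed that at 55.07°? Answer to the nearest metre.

821 metres

With a 0.04° grid the true value lies within half a step, ±0.04°/2 = ±0.02°, of the stored one.
Error at 19.64° = 0.02° × 111195 × cos 19.64° ≈ 2223.9 × 0.9418 = 2094.5 m.
At 55.07°: 0.02° × 111195 × cos 55.07° = 0.02 × 111195 × 0.5726 ≈ 1273.4 m.
So the lower-latitude error exceeds the higher by 2094.5 − 1273.4 = 821.17 m.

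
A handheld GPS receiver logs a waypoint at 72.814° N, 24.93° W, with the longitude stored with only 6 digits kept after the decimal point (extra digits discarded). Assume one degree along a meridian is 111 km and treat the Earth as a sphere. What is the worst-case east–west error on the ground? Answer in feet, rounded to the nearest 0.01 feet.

Truncating at 6 decimal places can drop up to a full unit in the last place, so the longitude may be off by as much as 1e-06°.
Parallels shrink by cos φ, so at 72.814° a degree of longitude is 111000 × 0.2955 ≈ 32797.7 m.
So at most 1e-06° × 32797.7 ≈ 0.0327977 m east–west.
In feet: 0.0327977 m ÷ 0.3048 ≈ 0.1076 ft.

0.11 feet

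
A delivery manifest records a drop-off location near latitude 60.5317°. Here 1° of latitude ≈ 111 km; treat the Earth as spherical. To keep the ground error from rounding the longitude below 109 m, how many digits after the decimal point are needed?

3 decimal places

At 60.5317° one degree of longitude covers 111000 × cos 60.5317° ≈ 111000 × 0.4919 ≈ 54605.6 m.
Rounding to N decimal places gives at most 0.5 × 10⁻ᴺ degrees of error, i.e. 0.5 × 10⁻ᴺ × 54605.6 m.
Setting 27302.8 × 10⁻ᴺ ≤ 109 gives 10ᴺ ≥ 250.5, i.e. N ≥ 2.40.
At 2 places the error can reach 273 m, but 3 places keeps it to 27.3 m.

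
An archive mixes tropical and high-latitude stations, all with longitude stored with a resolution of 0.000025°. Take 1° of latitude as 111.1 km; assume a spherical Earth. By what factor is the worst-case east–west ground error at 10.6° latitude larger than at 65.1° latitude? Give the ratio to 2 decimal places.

2.33

With a 0.000025° grid the true value lies within half a step, ±0.000025°/2 = ±1.25e-05°, of the stored one.
Error at 10.6° = 1.25e-05° × 111100 × cos 10.6° ≈ 1.3888 × 0.9829 = 1.3651 m.
At 65.1°: 1.25e-05° × 111100 × cos 65.1° = 1.25e-05 × 111100 × 0.4210 ≈ 0.58471 m.
The ratio reduces to cos 10.6° / cos 65.1° = 0.9829/0.4210 ≈ 2.3346.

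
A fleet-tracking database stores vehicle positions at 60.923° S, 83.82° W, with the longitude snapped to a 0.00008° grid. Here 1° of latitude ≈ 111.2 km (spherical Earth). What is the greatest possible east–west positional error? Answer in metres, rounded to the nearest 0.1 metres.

With a 0.00008° grid the true value lies within half a step, ±0.00008°/2 = ±4e-05°, of the stored one.
Parallels shrink by cos φ, so at 60.923° a degree of longitude is 111200 × 0.4860 ≈ 54041.5 m.
Maximum E–W displacement: 4e-05 × 54041.5 = 2.16166 m.

2.2 metres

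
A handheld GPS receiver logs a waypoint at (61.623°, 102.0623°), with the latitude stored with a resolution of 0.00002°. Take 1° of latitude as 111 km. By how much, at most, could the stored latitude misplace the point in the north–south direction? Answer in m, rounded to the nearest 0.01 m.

1.11 m

With a 0.00002° grid the true value lies within half a step, ±0.00002°/2 = ±1e-05°, of the stored one.
Along the meridian that is 1e-05° × 111000 m/° = 1.11 m.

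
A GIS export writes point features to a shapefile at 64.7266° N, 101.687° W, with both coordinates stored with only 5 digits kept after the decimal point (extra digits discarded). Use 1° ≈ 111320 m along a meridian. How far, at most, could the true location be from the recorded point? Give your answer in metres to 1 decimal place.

1.2 metres

Truncating at 5 decimal places can drop up to a full unit in the last place, so each coordinate may be off by as much as 1e-05°.
Latitude error → 1e-05 × 111320 = 1.1132 m along the meridian.
E–W at 64.7266°: 1e-05° × 111320 × cos 64.7266° = 1e-05 × 111320 × 0.4269 ≈ 0.475267 m.
Combining orthogonally: (1.1132² + 0.475267²)^½ ≈ 1.21041 m.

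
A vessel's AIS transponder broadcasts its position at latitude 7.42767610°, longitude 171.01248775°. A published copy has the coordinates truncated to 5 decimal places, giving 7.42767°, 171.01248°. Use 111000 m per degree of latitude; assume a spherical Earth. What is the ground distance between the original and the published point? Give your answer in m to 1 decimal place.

Δlat = 7.42767610 − 7.42767 = +0.00000610°; Δlon = 171.01248775 − 171.01248 = +0.00000775°.
North–south shift: 0.00000610 × 111000 = 0.6771 m.
East–west at this latitude: 0.00000775° × 111000 × cos 7.42767° ≈ 0.00000775 × 110069 = 0.853032 m.
Hypotenuse of the two orthogonal shifts: √(0.6771² + 0.853032²) = 1.08909 m.

1.1 m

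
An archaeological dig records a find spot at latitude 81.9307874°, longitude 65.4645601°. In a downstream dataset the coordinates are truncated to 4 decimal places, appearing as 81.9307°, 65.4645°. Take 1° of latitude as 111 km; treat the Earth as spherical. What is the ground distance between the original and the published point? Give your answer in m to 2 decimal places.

The latitude changed by +0.0000874° and the longitude by +0.0000601°.
N–S: 0.0000874° × 111000 m/° = 9.7014 m.
E–W at 81.9307°: 0.0000601° × 111000 × cos 81.9307° = 0.0000601 × 111000 × 0.1404 ≈ 0.936427 m.
Hypotenuse of the two orthogonal shifts: √(9.7014² + 0.936427²) = 9.74649 m.

9.75 m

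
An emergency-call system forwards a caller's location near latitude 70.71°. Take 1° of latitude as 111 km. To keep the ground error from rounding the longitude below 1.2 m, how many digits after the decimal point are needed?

At 70.71° one degree of longitude covers 111000 × cos 70.71° ≈ 111000 × 0.3303 ≈ 36668.8 m.
Rounding to N decimal places gives at most 0.5 × 10⁻ᴺ degrees of error, i.e. 0.5 × 10⁻ᴺ × 36668.8 m.
Setting 18334.4 × 10⁻ᴺ ≤ 1.2 gives 10ᴺ ≥ 1.528e+04, i.e. N ≥ 4.18.
N = 4 would give 1.83 m (too coarse); N = 5 gives 0.183 m ≤ 1.2 m.

5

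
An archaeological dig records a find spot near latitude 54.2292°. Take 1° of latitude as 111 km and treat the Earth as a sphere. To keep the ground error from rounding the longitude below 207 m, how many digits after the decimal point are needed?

3 decimal places

At 54.2292° one degree of longitude covers 111000 × cos 54.2292° ≈ 111000 × 0.5845 ≈ 64884.4 m.
Rounding to N decimal places gives at most 0.5 × 10⁻ᴺ degrees of error, i.e. 0.5 × 10⁻ᴺ × 64884.4 m.
Need 0.5 × 64884.4 × 10⁻ᴺ ≤ 207 → 10⁻ᴺ ≤ 6.381e-03, so N ≥ 2.20.
At 2 places the error can reach 324 m, but 3 places keeps it to 32.4 m.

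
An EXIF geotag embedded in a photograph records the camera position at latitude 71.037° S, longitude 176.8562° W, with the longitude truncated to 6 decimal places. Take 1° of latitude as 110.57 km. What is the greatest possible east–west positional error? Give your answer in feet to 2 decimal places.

Truncating at 6 decimal places can drop up to a full unit in the last place, so the longitude may be off by as much as 1e-06°.
Parallels shrink by cos φ, so at 71.037° a degree of longitude is 110570 × 0.3250 ≈ 35930.6 m.
Maximum E–W displacement: 1e-06 × 35930.6 = 0.0359306 m.
In feet: 0.0359306 m ÷ 0.3048 ≈ 0.11788 ft.

0.12 feet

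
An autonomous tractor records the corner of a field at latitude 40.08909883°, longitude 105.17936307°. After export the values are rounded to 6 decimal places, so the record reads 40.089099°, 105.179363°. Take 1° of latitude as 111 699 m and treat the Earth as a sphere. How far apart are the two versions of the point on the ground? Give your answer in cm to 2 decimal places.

The latitude changed by -0.00000017° and the longitude by +0.00000007°.
North–south shift: -0.00000017 × 111699 = -0.0189888 m.
E–W at 40.0891°: 0.00000007° × 111699 × cos 40.0891° = 0.00000007 × 111699 × 0.7650 ≈ 0.00598182 m.
Distance: √(0.0189888² + 0.00598182²) ≈ 0.0199087 m.
That is 0.0199087 m = 1.9909 cm.

1.99 cm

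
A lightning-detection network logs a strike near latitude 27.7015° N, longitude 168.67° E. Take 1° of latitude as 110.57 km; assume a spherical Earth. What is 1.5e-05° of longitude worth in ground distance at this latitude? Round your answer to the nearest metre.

1 metres

At 27.7015° a degree of longitude is 110570 × cos 27.7015° ≈ 97896.6 m, so 1.5e-05° corresponds to 1.46845 m.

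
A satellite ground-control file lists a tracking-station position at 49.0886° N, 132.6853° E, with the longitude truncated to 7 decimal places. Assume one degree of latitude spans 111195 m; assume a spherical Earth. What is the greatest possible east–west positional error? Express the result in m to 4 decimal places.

Truncating at 7 decimal places can drop up to a full unit in the last place, so the longitude may be off by as much as 1e-07°.
At latitude 49.0886° a degree of longitude spans 111195 m × cos 49.0886° = 111195 × 0.6549 ≈ 72820.6 m.
Maximum E–W displacement: 1e-07 × 72820.6 = 0.00728206 m.

0.0073 m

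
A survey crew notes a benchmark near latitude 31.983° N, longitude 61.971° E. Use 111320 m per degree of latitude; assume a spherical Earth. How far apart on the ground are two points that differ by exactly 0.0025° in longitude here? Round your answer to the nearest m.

236 m

At 31.983° a degree of longitude is 111320 × cos 31.983° ≈ 94422.2 m, so 0.0025° corresponds to 236.056 m.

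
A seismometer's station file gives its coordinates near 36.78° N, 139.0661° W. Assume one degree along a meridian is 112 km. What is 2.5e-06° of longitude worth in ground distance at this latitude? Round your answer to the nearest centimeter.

22 centimeters

2.5e-06° of longitude at 36.78° is 2.5e-06 × 112000 × cos 36.78° ≈ 2.5e-06 × 89705.3 = 0.224263 m.
That is 0.224263 m = 22.426 cm.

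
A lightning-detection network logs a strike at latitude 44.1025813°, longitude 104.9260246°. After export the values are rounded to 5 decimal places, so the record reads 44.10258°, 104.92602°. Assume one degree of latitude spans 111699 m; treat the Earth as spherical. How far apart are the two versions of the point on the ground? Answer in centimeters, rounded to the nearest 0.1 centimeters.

39.7 centimeters

Δlat = 44.1025813 − 44.10258 = +0.0000013°; Δlon = 104.9260246 − 104.92602 = +0.0000046°.
North–south shift: 0.0000013 × 111699 = 0.145209 m.
East–west at this latitude: 0.0000046° × 111699 × cos 44.1026° ≈ 0.0000046 × 80210.5 = 0.368968 m.
Distance: √(0.145209² + 0.368968²) ≈ 0.396514 m.
That is 0.396514 m = 39.651 cm.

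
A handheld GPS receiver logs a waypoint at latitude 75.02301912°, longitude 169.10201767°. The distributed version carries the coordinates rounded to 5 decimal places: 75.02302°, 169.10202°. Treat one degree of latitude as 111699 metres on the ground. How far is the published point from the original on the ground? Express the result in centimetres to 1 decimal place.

The latitude changed by -0.00000088° and the longitude by -0.00000233°.
N–S: -0.00000088° × 111699 m/° = -0.0982951 m.
East–west at this latitude: -0.00000233° × 111699 × cos 75.023° ≈ -0.00000233 × 28866.5 = -0.0672589 m.
Distance: √(0.0982951² + 0.0672589²) ≈ 0.119104 m.
That is 0.119104 m = 11.91 cm.

11.9 centimetres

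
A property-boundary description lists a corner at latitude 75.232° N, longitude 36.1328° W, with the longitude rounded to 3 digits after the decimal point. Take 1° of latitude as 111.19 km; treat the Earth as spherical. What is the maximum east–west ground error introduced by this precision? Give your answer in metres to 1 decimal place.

14.2 metres

Rounding to 3 decimal places leaves the longitude within ±0.0005° of the true value.
One degree of longitude at 75.232° is 111190 × cos 75.232° ≈ 111190 × 0.2549 = 28343 m.
So at most 0.0005° × 28343 ≈ 14.1715 m east–west.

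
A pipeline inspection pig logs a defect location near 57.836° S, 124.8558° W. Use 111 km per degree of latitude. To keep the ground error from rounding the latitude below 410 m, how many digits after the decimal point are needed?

3

One degree of latitude covers 111000 m.
With N decimal places the half-ulp bound is 0.5·10⁻ᴺ°, or 0.5·10⁻ᴺ × 111000 m on the ground.
Setting 55500 × 10⁻ᴺ ≤ 410 gives 10ᴺ ≥ 135.4, i.e. N ≥ 2.13.
At 2 places the error can reach 555 m, but 3 places keeps it to 55.5 m.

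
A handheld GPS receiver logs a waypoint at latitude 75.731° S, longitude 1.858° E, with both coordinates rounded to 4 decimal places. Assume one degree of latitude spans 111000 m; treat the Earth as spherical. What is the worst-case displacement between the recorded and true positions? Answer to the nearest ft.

Rounding to 4 decimal places leaves each coordinate within ±5e-05° of the true value.
Latitude error → 5e-05 × 111000 = 5.55 m along the meridian.
E–W at 75.731°: 5e-05° × 111000 × cos 75.731° = 5e-05 × 111000 × 0.2465 ≈ 1.36793 m.
The two errors are perpendicular, so the maximum displacement is √(5.55² + 1.36793²) ≈ 5.7161 m.
In feet: 5.7161 m ÷ 0.3048 ≈ 18.754 ft.

19 ft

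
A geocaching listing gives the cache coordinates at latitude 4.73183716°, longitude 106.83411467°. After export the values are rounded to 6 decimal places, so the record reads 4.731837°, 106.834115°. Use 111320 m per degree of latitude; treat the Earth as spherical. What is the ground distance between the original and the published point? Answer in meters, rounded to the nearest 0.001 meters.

Δlat = 4.73183716 − 4.731837 = +0.00000016°; Δlon = 106.83411467 − 106.834115 = -0.00000033°.
North–south shift: 0.00000016 × 111320 = 0.0178112 m.
East–west at this latitude: -0.00000033° × 111320 × cos 4.73184° ≈ -0.00000033 × 110941 = -0.0366104 m.
Distance: √(0.0178112² + 0.0366104²) ≈ 0.0407131 m.

0.041 meters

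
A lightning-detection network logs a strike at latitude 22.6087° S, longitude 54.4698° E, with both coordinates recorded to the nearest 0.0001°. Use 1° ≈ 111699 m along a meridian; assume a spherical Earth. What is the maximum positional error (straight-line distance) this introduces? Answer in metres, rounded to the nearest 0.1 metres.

Rounding to 4 decimal places leaves each coordinate within ±5e-05° of the true value.
Latitude error → 5e-05 × 111699 = 5.58495 m along the meridian.
East–west component at 22.6087°: 5e-05° × 111699 × cos 22.6087° ≈ 5e-05 × 103115 ≈ 5.15576 m.
The two errors are perpendicular, so the maximum displacement is √(5.58495² + 5.15576²) ≈ 7.60089 m.

7.6 metres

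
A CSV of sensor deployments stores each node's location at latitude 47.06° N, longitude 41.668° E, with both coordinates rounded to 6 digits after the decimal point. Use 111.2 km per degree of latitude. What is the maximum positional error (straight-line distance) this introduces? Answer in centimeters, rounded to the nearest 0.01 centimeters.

Rounding to 6 decimal places leaves each coordinate within ±5e-07° of the true value.
N–S: 5e-07° × 111200 m/° = 0.0556 m.
Longitude error → 5e-07 × 111200 × cos 47.06° = 5e-07 × 111200 × 0.6812 ≈ 0.0378765 m.
The two errors are perpendicular, so the maximum displacement is √(0.0556² + 0.0378765²) ≈ 0.0672755 m.
That is 0.0672755 m = 6.7275 cm.

6.73 centimeters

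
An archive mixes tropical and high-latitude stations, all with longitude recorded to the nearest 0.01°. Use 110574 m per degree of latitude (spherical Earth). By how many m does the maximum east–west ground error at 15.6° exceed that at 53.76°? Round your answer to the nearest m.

206 m

Rounding to 2 decimal places leaves the longitude within ±0.005° of the true value.
At 15.6°: 0.005° × 110574 × cos 15.6° = 0.005 × 110574 × 0.9632 ≈ 532.5 m.
Error at 53.76° = 0.005° × 110574 × cos 53.76° ≈ 552.87 × 0.5912 = 326.84 m.
Difference: 532.5 − 326.84 = 205.66 m.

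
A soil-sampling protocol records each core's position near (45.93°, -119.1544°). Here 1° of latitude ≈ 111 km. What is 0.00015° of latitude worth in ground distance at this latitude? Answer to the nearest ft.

Along a meridian 0.00015° is 0.00015 × 111000 = 16.65 m.
Converting: 16.65 m × 3.2808 ft/m ≈ 54.626 ft.

55 ft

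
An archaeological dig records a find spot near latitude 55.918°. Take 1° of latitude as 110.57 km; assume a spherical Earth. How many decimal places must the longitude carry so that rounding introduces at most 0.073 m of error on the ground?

6

At 55.918° one degree of longitude covers 110570 × cos 55.918° ≈ 110570 × 0.5604 ≈ 61961.1 m.
With N decimal places the half-ulp bound is 0.5·10⁻ᴺ°, or 0.5·10⁻ᴺ × 61961.1 m on the ground.
Setting 30980.5 × 10⁻ᴺ ≤ 0.073 gives 10ᴺ ≥ 4.244e+05, i.e. N ≥ 5.63.
So 6 decimal places suffice (0.031 m); 5 would allow up to 0.31 m.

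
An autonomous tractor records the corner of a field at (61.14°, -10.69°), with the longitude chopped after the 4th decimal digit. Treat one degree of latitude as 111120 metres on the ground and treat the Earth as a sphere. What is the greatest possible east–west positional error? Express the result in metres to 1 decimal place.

Truncating at 4 decimal places can drop up to a full unit in the last place, so the longitude may be off by as much as 0.0001°.
Parallels shrink by cos φ, so at 61.14° a degree of longitude is 111120 × 0.4827 ≈ 53634.4 m.
Maximum E–W displacement: 0.0001 × 53634.4 = 5.36344 m.

5.4 metres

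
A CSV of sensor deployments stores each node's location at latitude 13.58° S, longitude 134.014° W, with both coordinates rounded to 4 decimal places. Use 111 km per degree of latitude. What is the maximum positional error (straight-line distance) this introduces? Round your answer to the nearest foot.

25 feet

Rounding to 4 decimal places leaves each coordinate within ±5e-05° of the true value.
N–S: 5e-05° × 111000 m/° = 5.55 m.
East–west component at 13.58°: 5e-05° × 111000 × cos 13.58° ≈ 5e-05 × 107897 ≈ 5.39484 m.
Worst case both components are at the extreme and orthogonal: √(5.55² + 5.39484²) ≈ 7.73995 m.
Converting: 7.73995 m × 3.2808 ft/m ≈ 25.394 ft.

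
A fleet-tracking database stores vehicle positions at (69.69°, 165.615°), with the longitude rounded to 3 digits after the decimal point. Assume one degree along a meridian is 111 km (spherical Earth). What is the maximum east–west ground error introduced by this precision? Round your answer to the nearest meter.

19 meters

Rounding to 3 decimal places leaves the longitude within ±0.0005° of the true value.
Parallels shrink by cos φ, so at 69.69° a degree of longitude is 111000 × 0.3471 ≈ 38528 m.
So at most 0.0005° × 38528 ≈ 19.264 m east–west.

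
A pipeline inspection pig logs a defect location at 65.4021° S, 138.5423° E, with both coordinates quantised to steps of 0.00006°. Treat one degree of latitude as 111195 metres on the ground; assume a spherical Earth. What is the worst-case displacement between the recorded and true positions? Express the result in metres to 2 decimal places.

3.61 metres

With a 0.00006° grid the true value lies within half a step, ±0.00006°/2 = ±3e-05°, of the stored one.
North–south component: 3e-05° × 111195 = 3.33585 m.
East–west component at 65.4021°: 3e-05° × 111195 × cos 65.4021° ≈ 3e-05 × 46284.6 ≈ 1.38854 m.
The two errors are perpendicular, so the maximum displacement is √(3.33585² + 1.38854²) ≈ 3.6133 m.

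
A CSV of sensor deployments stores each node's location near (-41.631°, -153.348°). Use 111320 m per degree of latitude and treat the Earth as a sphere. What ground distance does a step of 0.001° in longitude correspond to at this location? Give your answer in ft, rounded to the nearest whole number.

273 ft

One degree of longitude here spans 111320 × cos 41.631° = 111320 × 0.7474 ≈ 83204.9 m; 0.001° of that is 83.2049 m.
In feet: 83.2049 m ÷ 0.3048 ≈ 272.98 ft.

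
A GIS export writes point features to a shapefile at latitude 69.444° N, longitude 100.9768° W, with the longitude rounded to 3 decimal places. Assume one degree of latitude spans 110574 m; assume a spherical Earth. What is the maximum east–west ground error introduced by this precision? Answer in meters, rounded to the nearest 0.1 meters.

Rounding to 3 decimal places leaves the longitude within ±0.0005° of the true value.
One degree of longitude at 69.444° is 110574 × cos 69.444° ≈ 110574 × 0.3511 = 38825 m.
East–west error: 0.0005° × 38825 m/° ≈ 19.4125 m.

19.4 meters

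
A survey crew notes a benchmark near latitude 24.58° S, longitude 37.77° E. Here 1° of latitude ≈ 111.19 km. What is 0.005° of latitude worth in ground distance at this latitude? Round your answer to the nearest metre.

556 metres

Along a meridian 0.005° is 0.005 × 111190 = 555.95 m.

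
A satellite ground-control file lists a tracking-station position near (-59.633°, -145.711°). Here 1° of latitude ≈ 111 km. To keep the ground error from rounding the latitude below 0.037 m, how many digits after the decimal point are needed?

7 decimal places

One degree of latitude covers 111000 m.
Rounding to N decimal places gives at most 0.5 × 10⁻ᴺ degrees of error, i.e. 0.5 × 10⁻ᴺ × 111000 m.
Setting 55500 × 10⁻ᴺ ≤ 0.037 gives 10ᴺ ≥ 1.5e+06, i.e. N ≥ 6.18.
N = 6 would give 0.0555 m (too coarse); N = 7 gives 0.00555 m ≤ 0.037 m.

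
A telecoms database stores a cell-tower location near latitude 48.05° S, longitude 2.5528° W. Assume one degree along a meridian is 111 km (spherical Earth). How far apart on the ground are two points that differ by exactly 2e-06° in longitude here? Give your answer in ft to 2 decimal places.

0.49 ft

One degree of longitude here spans 111000 × cos 48.05° = 111000 × 0.6685 ≈ 74201.5 m; 2e-06° of that is 0.148403 m.
Converting: 0.148403 m × 3.2808 ft/m ≈ 0.48689 ft.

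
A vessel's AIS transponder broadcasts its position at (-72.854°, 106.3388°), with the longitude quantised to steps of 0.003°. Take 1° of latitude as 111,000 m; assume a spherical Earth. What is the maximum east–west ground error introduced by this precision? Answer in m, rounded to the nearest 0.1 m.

With a 0.003° grid the true value lies within half a step, ±0.003°/2 = ±0.0015°, of the stored one.
At latitude 72.854° a degree of longitude spans 111000 m × cos 72.854° = 111000 × 0.2948 ≈ 32723.6 m.
So at most 0.0015° × 32723.6 ≈ 49.0855 m east–west.

49.1 m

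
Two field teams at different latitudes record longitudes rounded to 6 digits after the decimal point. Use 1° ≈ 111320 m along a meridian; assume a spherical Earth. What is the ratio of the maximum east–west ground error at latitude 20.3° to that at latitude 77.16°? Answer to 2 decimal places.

Rounding to 6 decimal places leaves the longitude within ±5e-07° of the true value.
At 20.3°: 5e-07° × 111320 × cos 20.3° = 5e-07 × 111320 × 0.9379 ≈ 0.052203 m.
Error at 77.16° = 5e-07° × 111320 × cos 77.16° ≈ 0.05566 × 0.2222 = 0.012369 m.
The ratio reduces to cos 20.3° / cos 77.16° = 0.9379/0.2222 ≈ 4.2204.

4.22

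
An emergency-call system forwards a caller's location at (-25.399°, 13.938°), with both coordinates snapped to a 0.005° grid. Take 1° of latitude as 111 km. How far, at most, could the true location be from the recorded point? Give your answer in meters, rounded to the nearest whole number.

374 meters

With a 0.005° grid the true value lies within half a step, ±0.005°/2 = ±0.0025°, of the stored one.
North–south component: 0.0025° × 111000 = 277.5 m.
E–W at 25.399°: 0.0025° × 111000 × cos 25.399° = 0.0025 × 111000 × 0.9033 ≈ 250.678 m.
Worst case both components are at the extreme and orthogonal: √(277.5² + 250.678²) ≈ 373.959 m.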